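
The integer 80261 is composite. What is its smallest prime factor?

83

80261 is odd.
Digit sum 17, not divisible by 3.
Ends in 1: not divisible by 5.
7: 80261 = 7·11465 + 6
11: 80261 = 11·7296 + 5
13: 80261 = 13·6173 + 12
17: 80261 = 17·4721 + 4
19: 80261 = 19·4224 + 5
23: 80261 = 23·3489 + 14
29: 80261 = 29·2767 + 18
31: 80261 = 31·2589 + 2
37: 80261 = 37·2169 + 8
41: 80261 = 41·1957 + 24
43: 80261 = 43·1866 + 23
47: 80261 = 47·1707 + 32
53: 80261 = 53·1514 + 19
59: 80261 = 59·1360 + 21
61: 80261 = 61·1315 + 46
67: 80261 = 67·1197 + 62
71: 80261 = 71·1130 + 31
73: 80261 = 73·1099 + 34
79: 80261 = 79·1015 + 76
83: 80261 = 83·967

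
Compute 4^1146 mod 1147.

1120

4^1 ≡ 4 (mod 1147)
4^2 ≡ 4^2 = 16 ≡ 16 (mod 1147)
4^4 ≡ 16^2 = 256 ≡ 256 (mod 1147)
4^8 ≡ 256^2 = 65536 ≡ 157 (mod 1147)
4^16 ≡ 157^2 = 24649 ≡ 562 (mod 1147)
4^32 ≡ 562^2 = 315844 ≡ 419 (mod 1147)
4^64 ≡ 419^2 = 175561 ≡ 70 (mod 1147)
4^128 ≡ 70^2 = 4900 ≡ 312 (mod 1147)
4^256 ≡ 312^2 = 97344 ≡ 996 (mod 1147)
4^512 ≡ 996^2 = 992016 ≡ 1008 (mod 1147)
4^1024 ≡ 1008^2 = 1016064 ≡ 969 (mod 1147)
1146 = 1024 + 64 + 32 + 16 + 8 + 2 in binary powers of 2.
So 4^1146 ≡ 969 · 70 · 419 · 562 · 157 · 16 ≡ 1120 (mod 1147).
Since 1120 ≠ 1, base 4 is a Fermat witness: 1147 is composite.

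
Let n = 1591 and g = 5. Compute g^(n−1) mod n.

1454

5^1 ≡ 5 (mod 1591)
5^2 ≡ 5^2 = 25 ≡ 25 (mod 1591)
5^4 ≡ 25^2 = 625 ≡ 625 (mod 1591)
5^8 ≡ 625^2 = 390625 ≡ 830 (mod 1591)
5^16 ≡ 830^2 = 688900 ≡ 1588 (mod 1591)
5^32 ≡ 1588^2 = 2521744 ≡ 9 (mod 1591)
5^64 ≡ 9^2 = 81 ≡ 81 (mod 1591)
5^128 ≡ 81^2 = 6561 ≡ 197 (mod 1591)
5^256 ≡ 197^2 = 38809 ≡ 625 (mod 1591)
5^512 ≡ 625^2 = 390625 ≡ 830 (mod 1591)
5^1024 ≡ 830^2 = 688900 ≡ 1588 (mod 1591)
1590 = 1024 + 512 + 32 + 16 + 4 + 2 in binary powers of 2.
So 5^1590 ≡ 1588 · 830 · 9 · 1588 · 625 · 25 ≡ 1454 (mod 1591).
Since 1454 ≠ 1, base 5 is a Fermat witness: 1591 is composite.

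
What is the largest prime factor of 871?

871 = 13 · 67
67 is prime.
So 871 = 13 · 67; the largest prime factor is 67.

67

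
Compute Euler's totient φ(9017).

8820

Factor: 9017 = 71 · 127.
φ(9017) = (71−1) · (127−1) = 70 · 126 = 8820.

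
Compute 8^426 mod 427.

8^1 ≡ 8 (mod 427)
8^2 ≡ 8^2 = 64 ≡ 64 (mod 427)
8^4 ≡ 64^2 = 4096 ≡ 253 (mod 427)
8^8 ≡ 253^2 = 64009 ≡ 386 (mod 427)
8^16 ≡ 386^2 = 148996 ≡ 400 (mod 427)
8^32 ≡ 400^2 = 160000 ≡ 302 (mod 427)
8^64 ≡ 302^2 = 91204 ≡ 253 (mod 427)
8^128 ≡ 253^2 = 64009 ≡ 386 (mod 427)
8^256 ≡ 386^2 = 148996 ≡ 400 (mod 427)
426 = 256 + 128 + 32 + 8 + 2 in binary powers of 2.
So 8^426 ≡ 400 · 386 · 302 · 386 · 64 ≡ 393 (mod 427).
Since 393 ≠ 1, base 8 is a Fermat witness: 427 is composite.

393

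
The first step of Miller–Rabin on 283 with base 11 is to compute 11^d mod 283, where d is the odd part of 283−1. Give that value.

1

283 − 1 = 282 = 2^1 · 141, so d = 141.
11^1 ≡ 11 (mod 283)
11^2 ≡ 11^2 = 121 ≡ 121 (mod 283)
11^4 ≡ 121^2 = 14641 ≡ 208 (mod 283)
11^8 ≡ 208^2 = 43264 ≡ 248 (mod 283)
11^16 ≡ 248^2 = 61504 ≡ 93 (mod 283)
11^32 ≡ 93^2 = 8649 ≡ 159 (mod 283)
11^64 ≡ 159^2 = 25281 ≡ 94 (mod 283)
11^128 ≡ 94^2 = 8836 ≡ 63 (mod 283)
141 = 128 + 8 + 4 + 1 in binary powers of 2.
So 11^141 ≡ 63 · 248 · 208 · 11 ≡ 1 (mod 283).
Since 11^d ≡ 1 (mod 283), base 11 does not prove 283 composite.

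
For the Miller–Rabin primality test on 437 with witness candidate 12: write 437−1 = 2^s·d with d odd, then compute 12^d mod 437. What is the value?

437 − 1 = 436 = 2^2 · 109, so d = 109.
12^1 ≡ 12 (mod 437)
12^2 ≡ 12^2 = 144 ≡ 144 (mod 437)
12^4 ≡ 144^2 = 20736 ≡ 197 (mod 437)
12^8 ≡ 197^2 = 38809 ≡ 353 (mod 437)
12^16 ≡ 353^2 = 124609 ≡ 64 (mod 437)
12^32 ≡ 64^2 = 4096 ≡ 163 (mod 437)
12^64 ≡ 163^2 = 26569 ≡ 349 (mod 437)
109 = 64 + 32 + 8 + 4 + 1 in binary powers of 2.
So 12^109 ≡ 349 · 163 · 353 · 197 · 12 ≡ 278 (mod 437).
Squaring chain: 278 → 372; never reaches −1, so base 12 is a Miller–Rabin witness that 437 is composite.

278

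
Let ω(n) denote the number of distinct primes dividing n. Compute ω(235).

2

235 = 5 · 47
235 = 5 · 47, which has 2 distinct prime factors.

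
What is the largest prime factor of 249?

249 = 3 · 83
83 is prime.
So 249 = 3 · 83; the largest prime factor is 83.

83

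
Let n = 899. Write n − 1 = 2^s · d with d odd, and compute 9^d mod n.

38

899 − 1 = 898 = 2^1 · 449, so d = 449.
9^1 ≡ 9 (mod 899)
9^2 ≡ 9^2 = 81 ≡ 81 (mod 899)
9^4 ≡ 81^2 = 6561 ≡ 268 (mod 899)
9^8 ≡ 268^2 = 71824 ≡ 803 (mod 899)
9^16 ≡ 803^2 = 644809 ≡ 226 (mod 899)
9^32 ≡ 226^2 = 51076 ≡ 732 (mod 899)
9^64 ≡ 732^2 = 535824 ≡ 20 (mod 899)
9^128 ≡ 20^2 = 400 ≡ 400 (mod 899)
9^256 ≡ 400^2 = 160000 ≡ 877 (mod 899)
449 = 256 + 128 + 64 + 1 in binary powers of 2.
So 9^449 ≡ 877 · 400 · 20 · 9 ≡ 38 (mod 899).
Squaring chain: 38; never reaches −1, so base 9 is a Miller–Rabin witness that 899 is composite.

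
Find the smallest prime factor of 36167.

36167 is odd.
Digit sum 23, not divisible by 3.
Ends in 7: not divisible by 5.
7: 36167 = 7·5166 + 5
11: 36167 = 11·3287 + 10
13: 36167 = 13·2782 + 1
17: 36167 = 17·2127 + 8
19: 36167 = 19·1903 + 10
23: 36167 = 23·1572 + 11
29: 36167 = 29·1247 + 4
31: 36167 = 31·1166 + 21
37: 36167 = 37·977 + 18
41: 36167 = 41·882 + 5
43: 36167 = 43·841 + 4
47: 36167 = 47·769 + 24
53: 36167 = 53·682 + 21
59: 36167 = 59·613

59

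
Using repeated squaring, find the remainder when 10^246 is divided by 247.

10^1 ≡ 10 (mod 247)
10^2 ≡ 10^2 = 100 ≡ 100 (mod 247)
10^4 ≡ 100^2 = 10000 ≡ 120 (mod 247)
10^8 ≡ 120^2 = 14400 ≡ 74 (mod 247)
10^16 ≡ 74^2 = 5476 ≡ 42 (mod 247)
10^32 ≡ 42^2 = 1764 ≡ 35 (mod 247)
10^64 ≡ 35^2 = 1225 ≡ 237 (mod 247)
10^128 ≡ 237^2 = 56169 ≡ 100 (mod 247)
246 = 128 + 64 + 32 + 16 + 4 + 2 in binary powers of 2.
So 10^246 ≡ 100 · 237 · 35 · 42 · 120 · 100 ≡ 235 (mod 247).
Since 235 ≠ 1, base 10 is a Fermat witness: 247 is composite.

235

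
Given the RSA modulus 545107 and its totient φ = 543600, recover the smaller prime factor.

φ(n) = (p−1)(q−1) = n − (p+q) + 1, so p + q = 545107 − 543600 + 1 = 1508.
p and q are the roots of t² − 1508t + 545107 = 0.
Discriminant: 1508² − 4·545107 = 2274064 − 2180428 = 93636; √93636 = 306.
q = (1508 − 306)/2 = 601, p = (1508 + 306)/2 = 907.
Check: 601 · 907 = 545107.

601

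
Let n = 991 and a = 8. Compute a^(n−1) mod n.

1

8^1 ≡ 8 (mod 991)
8^2 ≡ 8^2 = 64 ≡ 64 (mod 991)
8^4 ≡ 64^2 = 4096 ≡ 132 (mod 991)
8^8 ≡ 132^2 = 17424 ≡ 577 (mod 991)
8^16 ≡ 577^2 = 332929 ≡ 944 (mod 991)
8^32 ≡ 944^2 = 891136 ≡ 227 (mod 991)
8^64 ≡ 227^2 = 51529 ≡ 988 (mod 991)
8^128 ≡ 988^2 = 976144 ≡ 9 (mod 991)
8^256 ≡ 9^2 = 81 ≡ 81 (mod 991)
8^512 ≡ 81^2 = 6561 ≡ 615 (mod 991)
990 = 512 + 256 + 128 + 64 + 16 + 8 + 4 + 2 in binary powers of 2.
So 8^990 ≡ 615 · 81 · 9 · 988 · 944 · 577 · 132 · 64 ≡ 1 (mod 991).
Since the result is 1, base 8 gives no evidence that 991 is composite.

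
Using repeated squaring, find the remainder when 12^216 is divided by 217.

12^1 ≡ 12 (mod 217)
12^2 ≡ 12^2 = 144 ≡ 144 (mod 217)
12^4 ≡ 144^2 = 20736 ≡ 121 (mod 217)
12^8 ≡ 121^2 = 14641 ≡ 102 (mod 217)
12^16 ≡ 102^2 = 10404 ≡ 205 (mod 217)
12^32 ≡ 205^2 = 42025 ≡ 144 (mod 217)
12^64 ≡ 144^2 = 20736 ≡ 121 (mod 217)
12^128 ≡ 121^2 = 14641 ≡ 102 (mod 217)
216 = 128 + 64 + 16 + 8 in binary powers of 2.
So 12^216 ≡ 102 · 121 · 205 · 102 ≡ 64 (mod 217).
Since 64 ≠ 1, base 12 is a Fermat witness: 217 is composite.

64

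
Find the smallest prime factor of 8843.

37

8843 is odd.
Digit sum 23, not divisible by 3.
Ends in 3: not divisible by 5.
7: 8843 = 7·1263 + 2
11: 8843 = 11·803 + 10
13: 8843 = 13·680 + 3
17: 8843 = 17·520 + 3
19: 8843 = 19·465 + 8
23: 8843 = 23·384 + 11
29: 8843 = 29·304 + 27
31: 8843 = 31·285 + 8
37: 8843 = 37·239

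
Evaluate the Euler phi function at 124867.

116160

Factor: 124867 = 23 · 61 · 89.
φ(124867) = (23−1) · (61−1) · (89−1) = 22 · 60 · 88 = 116160.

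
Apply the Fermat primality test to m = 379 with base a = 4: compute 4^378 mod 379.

1

4^1 ≡ 4 (mod 379)
4^2 ≡ 4^2 = 16 ≡ 16 (mod 379)
4^4 ≡ 16^2 = 256 ≡ 256 (mod 379)
4^8 ≡ 256^2 = 65536 ≡ 348 (mod 379)
4^16 ≡ 348^2 = 121104 ≡ 203 (mod 379)
4^32 ≡ 203^2 = 41209 ≡ 277 (mod 379)
4^64 ≡ 277^2 = 76729 ≡ 171 (mod 379)
4^128 ≡ 171^2 = 29241 ≡ 58 (mod 379)
4^256 ≡ 58^2 = 3364 ≡ 332 (mod 379)
378 = 256 + 64 + 32 + 16 + 8 + 2 in binary powers of 2.
So 4^378 ≡ 332 · 171 · 277 · 203 · 348 · 16 ≡ 1 (mod 379).
Since the result is 1, base 4 gives no evidence that 379 is composite.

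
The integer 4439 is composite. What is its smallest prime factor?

4439 is odd.
Digit sum 20, not divisible by 3.
Ends in 9: not divisible by 5.
7: 4439 = 7·634 + 1
11: 4439 = 11·403 + 6
13: 4439 = 13·341 + 6
17: 4439 = 17·261 + 2
19: 4439 = 19·233 + 12
23: 4439 = 23·193

23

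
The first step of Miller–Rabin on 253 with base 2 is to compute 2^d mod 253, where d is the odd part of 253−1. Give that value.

253 − 1 = 252 = 2^2 · 63, so d = 63.
2^1 ≡ 2 (mod 253)
2^2 ≡ 2^2 = 4 ≡ 4 (mod 253)
2^4 ≡ 4^2 = 16 ≡ 16 (mod 253)
2^8 ≡ 16^2 = 256 ≡ 3 (mod 253)
2^16 ≡ 3^2 = 9 ≡ 9 (mod 253)
2^32 ≡ 9^2 = 81 ≡ 81 (mod 253)
63 = 32 + 16 + 8 + 4 + 2 + 1 in binary powers of 2.
So 2^63 ≡ 81 · 9 · 3 · 16 · 4 · 2 ≡ 118 (mod 253).
Squaring chain: 118 → 9; never reaches −1, so base 2 is a Miller–Rabin witness that 253 is composite.

118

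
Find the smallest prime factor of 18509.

18509 is odd.
Digit sum 23, not divisible by 3.
Ends in 9: not divisible by 5.
7: 18509 = 7·2644 + 1
11: 18509 = 11·1682 + 7
13: 18509 = 13·1423 + 10
17: 18509 = 17·1088 + 13
19: 18509 = 19·974 + 3
23: 18509 = 23·804 + 17
29: 18509 = 29·638 + 7
31: 18509 = 31·597 + 2
37: 18509 = 37·500 + 9
41: 18509 = 41·451 + 18
43: 18509 = 43·430 + 19
47: 18509 = 47·393 + 38
53: 18509 = 53·349 + 12
59: 18509 = 59·313 + 42
61: 18509 = 61·303 + 26
67: 18509 = 67·276 + 17
71: 18509 = 71·260 + 49
73: 18509 = 73·253 + 40
79: 18509 = 79·234 + 23
83: 18509 = 83·223

83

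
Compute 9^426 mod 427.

253

9^1 ≡ 9 (mod 427)
9^2 ≡ 9^2 = 81 ≡ 81 (mod 427)
9^4 ≡ 81^2 = 6561 ≡ 156 (mod 427)
9^8 ≡ 156^2 = 24336 ≡ 424 (mod 427)
9^16 ≡ 424^2 = 179776 ≡ 9 (mod 427)
9^32 ≡ 9^2 = 81 ≡ 81 (mod 427)
9^64 ≡ 81^2 = 6561 ≡ 156 (mod 427)
9^128 ≡ 156^2 = 24336 ≡ 424 (mod 427)
9^256 ≡ 424^2 = 179776 ≡ 9 (mod 427)
426 = 256 + 128 + 32 + 8 + 2 in binary powers of 2.
So 9^426 ≡ 9 · 424 · 81 · 424 · 81 ≡ 253 (mod 427).
Since 253 ≠ 1, base 9 is a Fermat witness: 427 is composite.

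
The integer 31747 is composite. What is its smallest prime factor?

31747 is odd.
Digit sum 22, not divisible by 3.
Ends in 7: not divisible by 5.
7: 31747 = 7·4535 + 2
11: 31747 = 11·2886 + 1
13: 31747 = 13·2442 + 1
17: 31747 = 17·1867 + 8
19: 31747 = 19·1670 + 17
23: 31747 = 23·1380 + 7
29: 31747 = 29·1094 + 21
31: 31747 = 31·1024 + 3
37: 31747 = 37·858 + 1
41: 31747 = 41·774 + 13
43: 31747 = 43·738 + 13
47: 31747 = 47·675 + 22
53: 31747 = 53·599

53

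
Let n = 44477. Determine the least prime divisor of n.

44477 is odd.
Digit sum 26, not divisible by 3.
Ends in 7: not divisible by 5.
7: 44477 = 7·6353 + 6
11: 44477 = 11·4043 + 4
13: 44477 = 13·3421 + 4
17: 44477 = 17·2616 + 5
19: 44477 = 19·2340 + 17
23: 44477 = 23·1933 + 18
29: 44477 = 29·1533 + 20
31: 44477 = 31·1434 + 23
37: 44477 = 37·1202 + 3
41: 44477 = 41·1084 + 33
43: 44477 = 43·1034 + 15
47: 44477 = 47·946 + 15
53: 44477 = 53·839 + 10
59: 44477 = 59·753 + 50
61: 44477 = 61·729 + 8
67: 44477 = 67·663 + 56
71: 44477 = 71·626 + 31
73: 44477 = 73·609 + 20
79: 44477 = 79·563

79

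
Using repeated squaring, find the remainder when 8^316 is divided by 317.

8^1 ≡ 8 (mod 317)
8^2 ≡ 8^2 = 64 ≡ 64 (mod 317)
8^4 ≡ 64^2 = 4096 ≡ 292 (mod 317)
8^8 ≡ 292^2 = 85264 ≡ 308 (mod 317)
8^16 ≡ 308^2 = 94864 ≡ 81 (mod 317)
8^32 ≡ 81^2 = 6561 ≡ 221 (mod 317)
8^64 ≡ 221^2 = 48841 ≡ 23 (mod 317)
8^128 ≡ 23^2 = 529 ≡ 212 (mod 317)
8^256 ≡ 212^2 = 44944 ≡ 247 (mod 317)
316 = 256 + 32 + 16 + 8 + 4 in binary powers of 2.
So 8^316 ≡ 247 · 221 · 81 · 308 · 292 ≡ 1 (mod 317).
Since the result is 1, base 8 gives no evidence that 317 is composite.

1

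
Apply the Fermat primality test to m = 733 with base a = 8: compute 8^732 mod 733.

1

8^1 ≡ 8 (mod 733)
8^2 ≡ 8^2 = 64 ≡ 64 (mod 733)
8^4 ≡ 64^2 = 4096 ≡ 431 (mod 733)
8^8 ≡ 431^2 = 185761 ≡ 312 (mod 733)
8^16 ≡ 312^2 = 97344 ≡ 588 (mod 733)
8^32 ≡ 588^2 = 345744 ≡ 501 (mod 733)
8^64 ≡ 501^2 = 251001 ≡ 315 (mod 733)
8^128 ≡ 315^2 = 99225 ≡ 270 (mod 733)
8^256 ≡ 270^2 = 72900 ≡ 333 (mod 733)
8^512 ≡ 333^2 = 110889 ≡ 206 (mod 733)
732 = 512 + 128 + 64 + 16 + 8 + 4 in binary powers of 2.
So 8^732 ≡ 206 · 270 · 315 · 588 · 312 · 431 ≡ 1 (mod 733).
Since the result is 1, base 8 gives no evidence that 733 is composite.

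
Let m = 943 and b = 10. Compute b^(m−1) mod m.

469

10^1 ≡ 10 (mod 943)
10^2 ≡ 10^2 = 100 ≡ 100 (mod 943)
10^4 ≡ 100^2 = 10000 ≡ 570 (mod 943)
10^8 ≡ 570^2 = 324900 ≡ 508 (mod 943)
10^16 ≡ 508^2 = 258064 ≡ 625 (mod 943)
10^32 ≡ 625^2 = 390625 ≡ 223 (mod 943)
10^64 ≡ 223^2 = 49729 ≡ 693 (mod 943)
10^128 ≡ 693^2 = 480249 ≡ 262 (mod 943)
10^256 ≡ 262^2 = 68644 ≡ 748 (mod 943)
10^512 ≡ 748^2 = 559504 ≡ 305 (mod 943)
942 = 512 + 256 + 128 + 32 + 8 + 4 + 2 in binary powers of 2.
So 10^942 ≡ 305 · 748 · 262 · 223 · 508 · 570 · 100 ≡ 469 (mod 943).
Since 469 ≠ 1, base 10 is a Fermat witness: 943 is composite.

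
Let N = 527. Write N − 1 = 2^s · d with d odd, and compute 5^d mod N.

180

527 − 1 = 526 = 2^1 · 263, so d = 263.
5^1 ≡ 5 (mod 527)
5^2 ≡ 5^2 = 25 ≡ 25 (mod 527)
5^4 ≡ 25^2 = 625 ≡ 98 (mod 527)
5^8 ≡ 98^2 = 9604 ≡ 118 (mod 527)
5^16 ≡ 118^2 = 13924 ≡ 222 (mod 527)
5^32 ≡ 222^2 = 49284 ≡ 273 (mod 527)
5^64 ≡ 273^2 = 74529 ≡ 222 (mod 527)
5^128 ≡ 222^2 = 49284 ≡ 273 (mod 527)
5^256 ≡ 273^2 = 74529 ≡ 222 (mod 527)
263 = 256 + 4 + 2 + 1 in binary powers of 2.
So 5^263 ≡ 222 · 98 · 25 · 5 ≡ 180 (mod 527).
Squaring chain: 180; never reaches −1, so base 5 is a Miller–Rabin witness that 527 is composite.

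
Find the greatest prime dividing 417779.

97

417779 = 59 · 7081
7081 = 73 · 97
97 is prime.
So 417779 = 59 · 73 · 97; the largest prime factor is 97.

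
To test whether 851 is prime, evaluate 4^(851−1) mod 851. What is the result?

478

4^1 ≡ 4 (mod 851)
4^2 ≡ 4^2 = 16 ≡ 16 (mod 851)
4^4 ≡ 16^2 = 256 ≡ 256 (mod 851)
4^8 ≡ 256^2 = 65536 ≡ 9 (mod 851)
4^16 ≡ 9^2 = 81 ≡ 81 (mod 851)
4^32 ≡ 81^2 = 6561 ≡ 604 (mod 851)
4^64 ≡ 604^2 = 364816 ≡ 588 (mod 851)
4^128 ≡ 588^2 = 345744 ≡ 238 (mod 851)
4^256 ≡ 238^2 = 56644 ≡ 478 (mod 851)
4^512 ≡ 478^2 = 228484 ≡ 416 (mod 851)
850 = 512 + 256 + 64 + 16 + 2 in binary powers of 2.
So 4^850 ≡ 416 · 478 · 588 · 81 · 16 ≡ 478 (mod 851).
Since 478 ≠ 1, base 4 is a Fermat witness: 851 is composite.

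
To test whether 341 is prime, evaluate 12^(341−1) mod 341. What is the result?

56

12^1 ≡ 12 (mod 341)
12^2 ≡ 12^2 = 144 ≡ 144 (mod 341)
12^4 ≡ 144^2 = 20736 ≡ 276 (mod 341)
12^8 ≡ 276^2 = 76176 ≡ 133 (mod 341)
12^16 ≡ 133^2 = 17689 ≡ 298 (mod 341)
12^32 ≡ 298^2 = 88804 ≡ 144 (mod 341)
12^64 ≡ 144^2 = 20736 ≡ 276 (mod 341)
12^128 ≡ 276^2 = 76176 ≡ 133 (mod 341)
12^256 ≡ 133^2 = 17689 ≡ 298 (mod 341)
340 = 256 + 64 + 16 + 4 in binary powers of 2.
So 12^340 ≡ 298 · 276 · 298 · 276 ≡ 56 (mod 341).
Since 56 ≠ 1, base 12 is a Fermat witness: 341 is composite.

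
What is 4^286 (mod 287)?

242

4^1 ≡ 4 (mod 287)
4^2 ≡ 4^2 = 16 ≡ 16 (mod 287)
4^4 ≡ 16^2 = 256 ≡ 256 (mod 287)
4^8 ≡ 256^2 = 65536 ≡ 100 (mod 287)
4^16 ≡ 100^2 = 10000 ≡ 242 (mod 287)
4^32 ≡ 242^2 = 58564 ≡ 16 (mod 287)
4^64 ≡ 16^2 = 256 ≡ 256 (mod 287)
4^128 ≡ 256^2 = 65536 ≡ 100 (mod 287)
4^256 ≡ 100^2 = 10000 ≡ 242 (mod 287)
286 = 256 + 16 + 8 + 4 + 2 in binary powers of 2.
So 4^286 ≡ 242 · 242 · 100 · 256 · 16 ≡ 242 (mod 287).
Since 242 ≠ 1, base 4 is a Fermat witness: 287 is composite.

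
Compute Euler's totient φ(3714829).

3640896

Factor: 3714829 = 109 · 173 · 197.
φ(3714829) = (109−1) · (173−1) · (197−1) = 108 · 172 · 196 = 3640896.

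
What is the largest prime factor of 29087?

29087 = 17 · 1711
1711 = 29 · 59
59 is prime.
So 29087 = 17 · 29 · 59; the largest prime factor is 59.

59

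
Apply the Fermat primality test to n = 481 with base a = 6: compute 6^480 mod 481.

1

6^1 ≡ 6 (mod 481)
6^2 ≡ 6^2 = 36 ≡ 36 (mod 481)
6^4 ≡ 36^2 = 1296 ≡ 334 (mod 481)
6^8 ≡ 334^2 = 111556 ≡ 445 (mod 481)
6^16 ≡ 445^2 = 198025 ≡ 334 (mod 481)
6^32 ≡ 334^2 = 111556 ≡ 445 (mod 481)
6^64 ≡ 445^2 = 198025 ≡ 334 (mod 481)
6^128 ≡ 334^2 = 111556 ≡ 445 (mod 481)
6^256 ≡ 445^2 = 198025 ≡ 334 (mod 481)
480 = 256 + 128 + 64 + 32 in binary powers of 2.
So 6^480 ≡ 334 · 445 · 334 · 445 ≡ 1 (mod 481).
Since the result is 1, base 6 gives no evidence that 481 is composite.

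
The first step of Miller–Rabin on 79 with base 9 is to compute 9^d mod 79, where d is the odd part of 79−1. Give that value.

1

79 − 1 = 78 = 2^1 · 39, so d = 39.
9^1 ≡ 9 (mod 79)
9^2 ≡ 9^2 = 81 ≡ 2 (mod 79)
9^4 ≡ 2^2 = 4 ≡ 4 (mod 79)
9^8 ≡ 4^2 = 16 ≡ 16 (mod 79)
9^16 ≡ 16^2 = 256 ≡ 19 (mod 79)
9^32 ≡ 19^2 = 361 ≡ 45 (mod 79)
39 = 32 + 4 + 2 + 1 in binary powers of 2.
So 9^39 ≡ 45 · 4 · 2 · 9 ≡ 1 (mod 79).
Since 9^d ≡ 1 (mod 79), base 9 does not prove 79 composite.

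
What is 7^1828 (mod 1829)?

7^1 ≡ 7 (mod 1829)
7^2 ≡ 7^2 = 49 ≡ 49 (mod 1829)
7^4 ≡ 49^2 = 2401 ≡ 572 (mod 1829)
7^8 ≡ 572^2 = 327184 ≡ 1622 (mod 1829)
7^16 ≡ 1622^2 = 2630884 ≡ 782 (mod 1829)
7^32 ≡ 782^2 = 611524 ≡ 638 (mod 1829)
7^64 ≡ 638^2 = 407044 ≡ 1006 (mod 1829)
7^128 ≡ 1006^2 = 1012036 ≡ 599 (mod 1829)
7^256 ≡ 599^2 = 358801 ≡ 317 (mod 1829)
7^512 ≡ 317^2 = 100489 ≡ 1723 (mod 1829)
7^1024 ≡ 1723^2 = 2968729 ≡ 262 (mod 1829)
1828 = 1024 + 512 + 256 + 32 + 4 in binary powers of 2.
So 7^1828 ≡ 262 · 1723 · 317 · 638 · 572 ≡ 1600 (mod 1829).
Since 1600 ≠ 1, base 7 is a Fermat witness: 1829 is composite.

1600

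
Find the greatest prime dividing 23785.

71

23785 = 5 · 4757
4757 = 67 · 71
71 is prime.
So 23785 = 5 · 67 · 71; the largest prime factor is 71.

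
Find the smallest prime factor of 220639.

220639 is odd.
Digit sum 22, not divisible by 3.
Ends in 9: not divisible by 5.
7: 220639 = 7·31519 + 6
11: 220639 = 11·20058 + 1
13: 220639 = 13·16972 + 3
17: 220639 = 17·12978 + 13
19: 220639 = 19·11612 + 11
23: 220639 = 23·9593

23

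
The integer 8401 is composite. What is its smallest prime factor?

8401 is odd.
Digit sum 13, not divisible by 3.
Ends in 1: not divisible by 5.
7: 8401 = 7·1200 + 1
11: 8401 = 11·763 + 8
13: 8401 = 13·646 + 3
17: 8401 = 17·494 + 3
19: 8401 = 19·442 + 3
23: 8401 = 23·365 + 6
29: 8401 = 29·289 + 20
31: 8401 = 31·271

31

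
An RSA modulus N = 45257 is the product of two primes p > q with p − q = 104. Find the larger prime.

Since p = q + 104, we have 45257 = q(q + 104), so q² + 104q − 45257 = 0.
Discriminant: 104² + 4·45257 = 10816 + 181028 = 191844; √191844 = 438.
q = (−104 + 438)/2 = 167, and p = q + 104 = 271.
Check: 167 · 271 = 45257.

271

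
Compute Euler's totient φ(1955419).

1907136

Factor: 1955419 = 89 · 127 · 173.
φ(1955419) = (89−1) · (127−1) · (173−1) = 88 · 126 · 172 = 1907136.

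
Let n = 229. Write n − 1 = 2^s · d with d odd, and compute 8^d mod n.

107

229 − 1 = 228 = 2^2 · 57, so d = 57.
8^1 ≡ 8 (mod 229)
8^2 ≡ 8^2 = 64 ≡ 64 (mod 229)
8^4 ≡ 64^2 = 4096 ≡ 203 (mod 229)
8^8 ≡ 203^2 = 41209 ≡ 218 (mod 229)
8^16 ≡ 218^2 = 47524 ≡ 121 (mod 229)
8^32 ≡ 121^2 = 14641 ≡ 214 (mod 229)
57 = 32 + 16 + 8 + 1 in binary powers of 2.
So 8^57 ≡ 214 · 121 · 218 · 8 ≡ 107 (mod 229).
Squaring chain: 107 → 228; reaches −1, so base 8 does not prove 229 composite.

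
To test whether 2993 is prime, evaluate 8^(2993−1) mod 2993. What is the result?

592

8^1 ≡ 8 (mod 2993)
8^2 ≡ 8^2 = 64 ≡ 64 (mod 2993)
8^4 ≡ 64^2 = 4096 ≡ 1103 (mod 2993)
8^8 ≡ 1103^2 = 1216609 ≡ 1451 (mod 2993)
8^16 ≡ 1451^2 = 2105401 ≡ 1322 (mod 2993)
8^32 ≡ 1322^2 = 1747684 ≡ 2765 (mod 2993)
8^64 ≡ 2765^2 = 7645225 ≡ 1103 (mod 2993)
8^128 ≡ 1103^2 = 1216609 ≡ 1451 (mod 2993)
8^256 ≡ 1451^2 = 2105401 ≡ 1322 (mod 2993)
8^512 ≡ 1322^2 = 1747684 ≡ 2765 (mod 2993)
8^1024 ≡ 2765^2 = 7645225 ≡ 1103 (mod 2993)
8^2048 ≡ 1103^2 = 1216609 ≡ 1451 (mod 2993)
2992 = 2048 + 512 + 256 + 128 + 32 + 16 in binary powers of 2.
So 8^2992 ≡ 1451 · 2765 · 1322 · 1451 · 2765 · 1322 ≡ 592 (mod 2993).
Since 592 ≠ 1, base 8 is a Fermat witness: 2993 is composite.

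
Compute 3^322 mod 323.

264

3^1 ≡ 3 (mod 323)
3^2 ≡ 3^2 = 9 ≡ 9 (mod 323)
3^4 ≡ 9^2 = 81 ≡ 81 (mod 323)
3^8 ≡ 81^2 = 6561 ≡ 101 (mod 323)
3^16 ≡ 101^2 = 10201 ≡ 188 (mod 323)
3^32 ≡ 188^2 = 35344 ≡ 137 (mod 323)
3^64 ≡ 137^2 = 18769 ≡ 35 (mod 323)
3^128 ≡ 35^2 = 1225 ≡ 256 (mod 323)
3^256 ≡ 256^2 = 65536 ≡ 290 (mod 323)
322 = 256 + 64 + 2 in binary powers of 2.
So 3^322 ≡ 290 · 35 · 9 ≡ 264 (mod 323).
Since 264 ≠ 1, base 3 is a Fermat witness: 323 is composite.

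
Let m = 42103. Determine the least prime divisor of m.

71

42103 is odd.
Digit sum 10, not divisible by 3.
Ends in 3: not divisible by 5.
7: 42103 = 7·6014 + 5
11: 42103 = 11·3827 + 6
13: 42103 = 13·3238 + 9
17: 42103 = 17·2476 + 11
19: 42103 = 19·2215 + 18
23: 42103 = 23·1830 + 13
29: 42103 = 29·1451 + 24
31: 42103 = 31·1358 + 5
37: 42103 = 37·1137 + 34
41: 42103 = 41·1026 + 37
43: 42103 = 43·979 + 6
47: 42103 = 47·895 + 38
53: 42103 = 53·794 + 21
59: 42103 = 59·713 + 36
61: 42103 = 61·690 + 13
67: 42103 = 67·628 + 27
71: 42103 = 71·593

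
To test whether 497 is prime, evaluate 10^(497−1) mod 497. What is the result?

10^1 ≡ 10 (mod 497)
10^2 ≡ 10^2 = 100 ≡ 100 (mod 497)
10^4 ≡ 100^2 = 10000 ≡ 60 (mod 497)
10^8 ≡ 60^2 = 3600 ≡ 121 (mod 497)
10^16 ≡ 121^2 = 14641 ≡ 228 (mod 497)
10^32 ≡ 228^2 = 51984 ≡ 296 (mod 497)
10^64 ≡ 296^2 = 87616 ≡ 144 (mod 497)
10^128 ≡ 144^2 = 20736 ≡ 359 (mod 497)
10^256 ≡ 359^2 = 128881 ≡ 158 (mod 497)
496 = 256 + 128 + 64 + 32 + 16 in binary powers of 2.
So 10^496 ≡ 158 · 359 · 144 · 296 · 228 ≡ 249 (mod 497).
Since 249 ≠ 1, base 10 is a Fermat witness: 497 is composite.

249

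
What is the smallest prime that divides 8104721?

71

8104721 is odd.
Digit sum 23, not divisible by 3.
Ends in 1: not divisible by 5.
7: 8104721 = 7·1157817 + 2
11: 8104721 = 11·736792 + 9
13: 8104721 = 13·623440 + 1
17: 8104721 = 17·476748 + 5
19: 8104721 = 19·426564 + 5
23: 8104721 = 23·352379 + 4
29: 8104721 = 29·279473 + 4
31: 8104721 = 31·261442 + 19
37: 8104721 = 37·219046 + 19
41: 8104721 = 41·197676 + 5
43: 8104721 = 43·188481 + 38
47: 8104721 = 47·172440 + 41
53: 8104721 = 53·152919 + 14
59: 8104721 = 59·137368 + 9
61: 8104721 = 61·132864 + 17
67: 8104721 = 67·120965 + 66
71: 8104721 = 71·114151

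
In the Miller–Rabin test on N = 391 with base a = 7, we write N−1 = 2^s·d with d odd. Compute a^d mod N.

241

391 − 1 = 390 = 2^1 · 195, so d = 195.
7^1 ≡ 7 (mod 391)
7^2 ≡ 7^2 = 49 ≡ 49 (mod 391)
7^4 ≡ 49^2 = 2401 ≡ 55 (mod 391)
7^8 ≡ 55^2 = 3025 ≡ 288 (mod 391)
7^16 ≡ 288^2 = 82944 ≡ 52 (mod 391)
7^32 ≡ 52^2 = 2704 ≡ 358 (mod 391)
7^64 ≡ 358^2 = 128164 ≡ 307 (mod 391)
7^128 ≡ 307^2 = 94249 ≡ 18 (mod 391)
195 = 128 + 64 + 2 + 1 in binary powers of 2.
So 7^195 ≡ 18 · 307 · 49 · 7 ≡ 241 (mod 391).
Squaring chain: 241; never reaches −1, so base 7 is a Miller–Rabin witness that 391 is composite.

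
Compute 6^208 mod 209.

158

6^1 ≡ 6 (mod 209)
6^2 ≡ 6^2 = 36 ≡ 36 (mod 209)
6^4 ≡ 36^2 = 1296 ≡ 42 (mod 209)
6^8 ≡ 42^2 = 1764 ≡ 92 (mod 209)
6^16 ≡ 92^2 = 8464 ≡ 104 (mod 209)
6^32 ≡ 104^2 = 10816 ≡ 157 (mod 209)
6^64 ≡ 157^2 = 24649 ≡ 196 (mod 209)
6^128 ≡ 196^2 = 38416 ≡ 169 (mod 209)
208 = 128 + 64 + 16 in binary powers of 2.
So 6^208 ≡ 169 · 196 · 104 ≡ 158 (mod 209).
Since 158 ≠ 1, base 6 is a Fermat witness: 209 is composite.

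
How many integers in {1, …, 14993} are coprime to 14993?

12880

Factor: 14993 = 11 · 29 · 47.
φ(14993) = (11−1) · (29−1) · (47−1) = 10 · 28 · 46 = 12880.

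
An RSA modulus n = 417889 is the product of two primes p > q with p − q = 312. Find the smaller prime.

Since p = q + 312, we have 417889 = q(q + 312), so q² + 312q − 417889 = 0.
Discriminant: 312² + 4·417889 = 97344 + 1671556 = 1768900; √1768900 = 1330.
q = (−312 + 1330)/2 = 509, and p = q + 312 = 821.
Check: 509 · 821 = 417889.

509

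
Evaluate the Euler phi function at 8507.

8280

Factor: 8507 = 47 · 181.
φ(8507) = (47−1) · (181−1) = 46 · 180 = 8280.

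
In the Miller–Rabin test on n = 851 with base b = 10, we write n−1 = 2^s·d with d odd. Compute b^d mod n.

359

851 − 1 = 850 = 2^1 · 425, so d = 425.
10^1 ≡ 10 (mod 851)
10^2 ≡ 10^2 = 100 ≡ 100 (mod 851)
10^4 ≡ 100^2 = 10000 ≡ 639 (mod 851)
10^8 ≡ 639^2 = 408321 ≡ 692 (mod 851)
10^16 ≡ 692^2 = 478864 ≡ 602 (mod 851)
10^32 ≡ 602^2 = 362404 ≡ 729 (mod 851)
10^64 ≡ 729^2 = 531441 ≡ 417 (mod 851)
10^128 ≡ 417^2 = 173889 ≡ 285 (mod 851)
10^256 ≡ 285^2 = 81225 ≡ 380 (mod 851)
425 = 256 + 128 + 32 + 8 + 1 in binary powers of 2.
So 10^425 ≡ 380 · 285 · 729 · 692 · 10 ≡ 359 (mod 851).
Squaring chain: 359; never reaches −1, so base 10 is a Miller–Rabin witness that 851 is composite.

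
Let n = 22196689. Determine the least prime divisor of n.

22196689 is odd.
Digit sum 43, not divisible by 3.
Ends in 9: not divisible by 5.
7: 22196689 = 7·3170955 + 4
11: 22196689 = 11·2017880 + 9
13: 22196689 = 13·1707437 + 8
17: 22196689 = 17·1305687 + 10
19: 22196689 = 19·1168246 + 15
23: 22196689 = 23·965073 + 10
29: 22196689 = 29·765403 + 2
31: 22196689 = 31·716022 + 7
37: 22196689 = 37·599910 + 19
41: 22196689 = 41·541382 + 27
43: 22196689 = 43·516202 + 3
47: 22196689 = 47·472269 + 46
53: 22196689 = 53·418805 + 24
59: 22196689 = 59·376215 + 4
61: 22196689 = 61·363880 + 9
67: 22196689 = 67·331293 + 58
71: 22196689 = 71·312629 + 30
73: 22196689 = 73·304064 + 17
79: 22196689 = 79·280970 + 59
83: 22196689 = 83·267429 + 82
89: 22196689 = 89·249401

89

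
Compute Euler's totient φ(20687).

Factor: 20687 = 137 · 151.
φ(20687) = (137−1) · (151−1) = 136 · 150 = 20400.

20400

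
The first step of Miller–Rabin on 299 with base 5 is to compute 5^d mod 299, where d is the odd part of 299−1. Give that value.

299 − 1 = 298 = 2^1 · 149, so d = 149.
5^1 ≡ 5 (mod 299)
5^2 ≡ 5^2 = 25 ≡ 25 (mod 299)
5^4 ≡ 25^2 = 625 ≡ 27 (mod 299)
5^8 ≡ 27^2 = 729 ≡ 131 (mod 299)
5^16 ≡ 131^2 = 17161 ≡ 118 (mod 299)
5^32 ≡ 118^2 = 13924 ≡ 170 (mod 299)
5^64 ≡ 170^2 = 28900 ≡ 196 (mod 299)
5^128 ≡ 196^2 = 38416 ≡ 144 (mod 299)
149 = 128 + 16 + 4 + 1 in binary powers of 2.
So 5^149 ≡ 144 · 118 · 27 · 5 ≡ 291 (mod 299).
Squaring chain: 291; never reaches −1, so base 5 is a Miller–Rabin witness that 299 is composite.

291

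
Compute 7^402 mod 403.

7^1 ≡ 7 (mod 403)
7^2 ≡ 7^2 = 49 ≡ 49 (mod 403)
7^4 ≡ 49^2 = 2401 ≡ 386 (mod 403)
7^8 ≡ 386^2 = 148996 ≡ 289 (mod 403)
7^16 ≡ 289^2 = 83521 ≡ 100 (mod 403)
7^32 ≡ 100^2 = 10000 ≡ 328 (mod 403)
7^64 ≡ 328^2 = 107584 ≡ 386 (mod 403)
7^128 ≡ 386^2 = 148996 ≡ 289 (mod 403)
7^256 ≡ 289^2 = 83521 ≡ 100 (mod 403)
402 = 256 + 128 + 16 + 2 in binary powers of 2.
So 7^402 ≡ 100 · 289 · 100 · 49 ≡ 233 (mod 403).
Since 233 ≠ 1, base 7 is a Fermat witness: 403 is composite.

233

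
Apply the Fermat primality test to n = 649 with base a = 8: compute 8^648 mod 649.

8^1 ≡ 8 (mod 649)
8^2 ≡ 8^2 = 64 ≡ 64 (mod 649)
8^4 ≡ 64^2 = 4096 ≡ 202 (mod 649)
8^8 ≡ 202^2 = 40804 ≡ 566 (mod 649)
8^16 ≡ 566^2 = 320356 ≡ 399 (mod 649)
8^32 ≡ 399^2 = 159201 ≡ 196 (mod 649)
8^64 ≡ 196^2 = 38416 ≡ 125 (mod 649)
8^128 ≡ 125^2 = 15625 ≡ 49 (mod 649)
8^256 ≡ 49^2 = 2401 ≡ 454 (mod 649)
8^512 ≡ 454^2 = 206116 ≡ 383 (mod 649)
648 = 512 + 128 + 8 in binary powers of 2.
So 8^648 ≡ 383 · 49 · 566 ≡ 588 (mod 649).
Since 588 ≠ 1, base 8 is a Fermat witness: 649 is composite.

588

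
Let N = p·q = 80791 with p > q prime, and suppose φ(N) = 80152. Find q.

φ(n) = (p−1)(q−1) = n − (p+q) + 1, so p + q = 80791 − 80152 + 1 = 640.
p and q are the roots of t² − 640t + 80791 = 0.
Discriminant: 640² − 4·80791 = 409600 − 323164 = 86436; √86436 = 294.
q = (640 − 294)/2 = 173, p = (640 + 294)/2 = 467.
Check: 173 · 467 = 80791.

173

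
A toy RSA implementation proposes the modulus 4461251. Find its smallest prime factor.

41

4461251 is odd.
Digit sum 23, not divisible by 3.
Ends in 1: not divisible by 5.
7: 4461251 = 7·637321 + 4
11: 4461251 = 11·405568 + 3
13: 4461251 = 13·343173 + 2
17: 4461251 = 17·262426 + 9
19: 4461251 = 19·234802 + 13
23: 4461251 = 23·193967 + 10
29: 4461251 = 29·153836 + 7
31: 4461251 = 31·143911 + 10
37: 4461251 = 37·120574 + 13
41: 4461251 = 41·108811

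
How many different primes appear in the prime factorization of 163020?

163020 = 2^2 · 40755
40755 = 3 · 13585
13585 = 5 · 2717
2717 = 11 · 247
247 = 13 · 19
163020 = 2^2 · 3 · 5 · 11 · 13 · 19, which has 6 distinct prime factors.

6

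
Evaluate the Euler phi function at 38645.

30160

Factor: 38645 = 5 · 59 · 131.
φ(38645) = (5−1) · (59−1) · (131−1) = 4 · 58 · 130 = 30160.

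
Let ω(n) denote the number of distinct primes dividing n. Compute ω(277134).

6

277134 = 2 · 138567
138567 = 3 · 46189
46189 = 11 · 4199
4199 = 13 · 323
323 = 17 · 19
277134 = 2 · 3 · 11 · 13 · 17 · 19, which has 6 distinct prime factors.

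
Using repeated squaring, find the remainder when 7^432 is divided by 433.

1

7^1 ≡ 7 (mod 433)
7^2 ≡ 7^2 = 49 ≡ 49 (mod 433)
7^4 ≡ 49^2 = 2401 ≡ 236 (mod 433)
7^8 ≡ 236^2 = 55696 ≡ 272 (mod 433)
7^16 ≡ 272^2 = 73984 ≡ 374 (mod 433)
7^32 ≡ 374^2 = 139876 ≡ 17 (mod 433)
7^64 ≡ 17^2 = 289 ≡ 289 (mod 433)
7^128 ≡ 289^2 = 83521 ≡ 385 (mod 433)
7^256 ≡ 385^2 = 148225 ≡ 139 (mod 433)
432 = 256 + 128 + 32 + 16 in binary powers of 2.
So 7^432 ≡ 139 · 385 · 17 · 374 ≡ 1 (mod 433).
Since the result is 1, base 7 gives no evidence that 433 is composite.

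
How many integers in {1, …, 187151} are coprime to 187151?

Factor: 187151 = 23 · 79 · 103.
φ(187151) = (23−1) · (79−1) · (103−1) = 22 · 78 · 102 = 175032.

175032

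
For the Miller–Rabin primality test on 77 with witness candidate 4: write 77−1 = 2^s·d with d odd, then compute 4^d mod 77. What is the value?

77 − 1 = 76 = 2^2 · 19, so d = 19.
4^1 ≡ 4 (mod 77)
4^2 ≡ 4^2 = 16 ≡ 16 (mod 77)
4^4 ≡ 16^2 = 256 ≡ 25 (mod 77)
4^8 ≡ 25^2 = 625 ≡ 9 (mod 77)
4^16 ≡ 9^2 = 81 ≡ 4 (mod 77)
19 = 16 + 2 + 1 in binary powers of 2.
So 4^19 ≡ 4 · 16 · 4 ≡ 25 (mod 77).
Squaring chain: 25 → 9; never reaches −1, so base 4 is a Miller–Rabin witness that 77 is composite.

25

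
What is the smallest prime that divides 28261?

59

28261 is odd.
Digit sum 19, not divisible by 3.
Ends in 1: not divisible by 5.
7: 28261 = 7·4037 + 2
11: 28261 = 11·2569 + 2
13: 28261 = 13·2173 + 12
17: 28261 = 17·1662 + 7
19: 28261 = 19·1487 + 8
23: 28261 = 23·1228 + 17
29: 28261 = 29·974 + 15
31: 28261 = 31·911 + 20
37: 28261 = 37·763 + 30
41: 28261 = 41·689 + 12
43: 28261 = 43·657 + 10
47: 28261 = 47·601 + 14
53: 28261 = 53·533 + 12
59: 28261 = 59·479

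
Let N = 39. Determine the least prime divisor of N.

39 is odd.
Digit sum 12, divisible by 3.

3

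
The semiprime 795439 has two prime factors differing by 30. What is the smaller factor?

877

Since p = q + 30, we have 795439 = q(q + 30), so q² + 30q − 795439 = 0.
Discriminant: 30² + 4·795439 = 900 + 3181756 = 3182656; √3182656 = 1784.
q = (−30 + 1784)/2 = 877, and p = q + 30 = 907.
Check: 877 · 907 = 795439.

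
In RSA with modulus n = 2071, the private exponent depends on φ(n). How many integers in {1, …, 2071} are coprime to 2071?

1944

Factor: 2071 = 19 · 109.
φ(2071) = (19−1) · (109−1) = 18 · 108 = 1944.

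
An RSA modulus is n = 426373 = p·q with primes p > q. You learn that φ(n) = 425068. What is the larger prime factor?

659

φ(n) = (p−1)(q−1) = n − (p+q) + 1, so p + q = 426373 − 425068 + 1 = 1306.
p and q are the roots of t² − 1306t + 426373 = 0.
Discriminant: 1306² − 4·426373 = 1705636 − 1705492 = 144; √144 = 12.
q = (1306 − 12)/2 = 647, p = (1306 + 12)/2 = 659.
Check: 647 · 659 = 426373.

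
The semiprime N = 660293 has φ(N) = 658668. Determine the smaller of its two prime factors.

φ(n) = (p−1)(q−1) = n − (p+q) + 1, so p + q = 660293 − 658668 + 1 = 1626.
p and q are the roots of t² − 1626t + 660293 = 0.
Discriminant: 1626² − 4·660293 = 2643876 − 2641172 = 2704; √2704 = 52.
q = (1626 − 52)/2 = 787, p = (1626 + 52)/2 = 839.
Check: 787 · 839 = 660293.

787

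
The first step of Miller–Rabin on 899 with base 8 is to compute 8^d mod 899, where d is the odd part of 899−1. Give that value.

899 − 1 = 898 = 2^1 · 449, so d = 449.
8^1 ≡ 8 (mod 899)
8^2 ≡ 8^2 = 64 ≡ 64 (mod 899)
8^4 ≡ 64^2 = 4096 ≡ 500 (mod 899)
8^8 ≡ 500^2 = 250000 ≡ 78 (mod 899)
8^16 ≡ 78^2 = 6084 ≡ 690 (mod 899)
8^32 ≡ 690^2 = 476100 ≡ 529 (mod 899)
8^64 ≡ 529^2 = 279841 ≡ 252 (mod 899)
8^128 ≡ 252^2 = 63504 ≡ 574 (mod 899)
8^256 ≡ 574^2 = 329476 ≡ 442 (mod 899)
449 = 256 + 128 + 64 + 1 in binary powers of 2.
So 8^449 ≡ 442 · 574 · 252 · 8 ≡ 66 (mod 899).
Squaring chain: 66; never reaches −1, so base 8 is a Miller–Rabin witness that 899 is composite.

66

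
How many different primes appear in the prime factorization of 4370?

4

4370 = 2 · 2185
2185 = 5 · 437
437 = 19 · 23
4370 = 2 · 5 · 19 · 23, which has 4 distinct prime factors.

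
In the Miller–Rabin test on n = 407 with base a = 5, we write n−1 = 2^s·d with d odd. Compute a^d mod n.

279

407 − 1 = 406 = 2^1 · 203, so d = 203.
5^1 ≡ 5 (mod 407)
5^2 ≡ 5^2 = 25 ≡ 25 (mod 407)
5^4 ≡ 25^2 = 625 ≡ 218 (mod 407)
5^8 ≡ 218^2 = 47524 ≡ 312 (mod 407)
5^16 ≡ 312^2 = 97344 ≡ 71 (mod 407)
5^32 ≡ 71^2 = 5041 ≡ 157 (mod 407)
5^64 ≡ 157^2 = 24649 ≡ 229 (mod 407)
5^128 ≡ 229^2 = 52441 ≡ 345 (mod 407)
203 = 128 + 64 + 8 + 2 + 1 in binary powers of 2.
So 5^203 ≡ 345 · 229 · 312 · 25 · 5 ≡ 279 (mod 407).
Squaring chain: 279; never reaches −1, so base 5 is a Miller–Rabin witness that 407 is composite.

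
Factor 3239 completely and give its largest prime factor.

79

3239 = 41 · 79
79 is prime.
So 3239 = 41 · 79; the largest prime factor is 79.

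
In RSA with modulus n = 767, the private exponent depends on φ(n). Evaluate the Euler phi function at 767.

Factor: 767 = 13 · 59.
φ(767) = (13−1) · (59−1) = 12 · 58 = 696.

696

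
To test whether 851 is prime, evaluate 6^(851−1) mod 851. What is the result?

6^1 ≡ 6 (mod 851)
6^2 ≡ 6^2 = 36 ≡ 36 (mod 851)
6^4 ≡ 36^2 = 1296 ≡ 445 (mod 851)
6^8 ≡ 445^2 = 198025 ≡ 593 (mod 851)
6^16 ≡ 593^2 = 351649 ≡ 186 (mod 851)
6^32 ≡ 186^2 = 34596 ≡ 556 (mod 851)
6^64 ≡ 556^2 = 309136 ≡ 223 (mod 851)
6^128 ≡ 223^2 = 49729 ≡ 371 (mod 851)
6^256 ≡ 371^2 = 137641 ≡ 630 (mod 851)
6^512 ≡ 630^2 = 396900 ≡ 334 (mod 851)
850 = 512 + 256 + 64 + 16 + 2 in binary powers of 2.
So 6^850 ≡ 334 · 630 · 223 · 186 · 36 ≡ 147 (mod 851).
Since 147 ≠ 1, base 6 is a Fermat witness: 851 is composite.

147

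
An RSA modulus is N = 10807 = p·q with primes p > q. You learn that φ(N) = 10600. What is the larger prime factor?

φ(n) = (p−1)(q−1) = n − (p+q) + 1, so p + q = 10807 − 10600 + 1 = 208.
p and q are the roots of t² − 208t + 10807 = 0.
Discriminant: 208² − 4·10807 = 43264 − 43228 = 36; √36 = 6.
q = (208 − 6)/2 = 101, p = (208 + 6)/2 = 107.
Check: 101 · 107 = 10807.

107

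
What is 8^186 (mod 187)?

8^1 ≡ 8 (mod 187)
8^2 ≡ 8^2 = 64 ≡ 64 (mod 187)
8^4 ≡ 64^2 = 4096 ≡ 169 (mod 187)
8^8 ≡ 169^2 = 28561 ≡ 137 (mod 187)
8^16 ≡ 137^2 = 18769 ≡ 69 (mod 187)
8^32 ≡ 69^2 = 4761 ≡ 86 (mod 187)
8^64 ≡ 86^2 = 7396 ≡ 103 (mod 187)
8^128 ≡ 103^2 = 10609 ≡ 137 (mod 187)
186 = 128 + 32 + 16 + 8 + 2 in binary powers of 2.
So 8^186 ≡ 137 · 86 · 69 · 137 · 64 ≡ 47 (mod 187).
Since 47 ≠ 1, base 8 is a Fermat witness: 187 is composite.

47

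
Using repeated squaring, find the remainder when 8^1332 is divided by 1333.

64

8^1 ≡ 8 (mod 1333)
8^2 ≡ 8^2 = 64 ≡ 64 (mod 1333)
8^4 ≡ 64^2 = 4096 ≡ 97 (mod 1333)
8^8 ≡ 97^2 = 9409 ≡ 78 (mod 1333)
8^16 ≡ 78^2 = 6084 ≡ 752 (mod 1333)
8^32 ≡ 752^2 = 565504 ≡ 312 (mod 1333)
8^64 ≡ 312^2 = 97344 ≡ 35 (mod 1333)
8^128 ≡ 35^2 = 1225 ≡ 1225 (mod 1333)
8^256 ≡ 1225^2 = 1500625 ≡ 1000 (mod 1333)
8^512 ≡ 1000^2 = 1000000 ≡ 250 (mod 1333)
8^1024 ≡ 250^2 = 62500 ≡ 1182 (mod 1333)
1332 = 1024 + 256 + 32 + 16 + 4 in binary powers of 2.
So 8^1332 ≡ 1182 · 1000 · 312 · 752 · 97 ≡ 64 (mod 1333).
Since 64 ≠ 1, base 8 is a Fermat witness: 1333 is composite.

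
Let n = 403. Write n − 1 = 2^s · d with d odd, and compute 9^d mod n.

287

403 − 1 = 402 = 2^1 · 201, so d = 201.
9^1 ≡ 9 (mod 403)
9^2 ≡ 9^2 = 81 ≡ 81 (mod 403)
9^4 ≡ 81^2 = 6561 ≡ 113 (mod 403)
9^8 ≡ 113^2 = 12769 ≡ 276 (mod 403)
9^16 ≡ 276^2 = 76176 ≡ 9 (mod 403)
9^32 ≡ 9^2 = 81 ≡ 81 (mod 403)
9^64 ≡ 81^2 = 6561 ≡ 113 (mod 403)
9^128 ≡ 113^2 = 12769 ≡ 276 (mod 403)
201 = 128 + 64 + 8 + 1 in binary powers of 2.
So 9^201 ≡ 276 · 113 · 276 · 9 ≡ 287 (mod 403).
Squaring chain: 287; never reaches −1, so base 9 is a Miller–Rabin witness that 403 is composite.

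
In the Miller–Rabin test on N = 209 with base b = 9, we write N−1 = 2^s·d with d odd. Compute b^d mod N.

25

209 − 1 = 208 = 2^4 · 13, so d = 13.
9^1 ≡ 9 (mod 209)
9^2 ≡ 9^2 = 81 ≡ 81 (mod 209)
9^4 ≡ 81^2 = 6561 ≡ 82 (mod 209)
9^8 ≡ 82^2 = 6724 ≡ 36 (mod 209)
13 = 8 + 4 + 1 in binary powers of 2.
So 9^13 ≡ 36 · 82 · 9 ≡ 25 (mod 209).
Squaring chain: 25 → 207 → 4 → 16; never reaches −1, so base 9 is a Miller–Rabin witness that 209 is composite.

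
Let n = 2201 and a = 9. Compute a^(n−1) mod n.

9^1 ≡ 9 (mod 2201)
9^2 ≡ 9^2 = 81 ≡ 81 (mod 2201)
9^4 ≡ 81^2 = 6561 ≡ 2159 (mod 2201)
9^8 ≡ 2159^2 = 4661281 ≡ 1764 (mod 2201)
9^16 ≡ 1764^2 = 3111696 ≡ 1683 (mod 2201)
9^32 ≡ 1683^2 = 2832489 ≡ 2003 (mod 2201)
9^64 ≡ 2003^2 = 4012009 ≡ 1787 (mod 2201)
9^128 ≡ 1787^2 = 3193369 ≡ 1919 (mod 2201)
9^256 ≡ 1919^2 = 3682561 ≡ 288 (mod 2201)
9^512 ≡ 288^2 = 82944 ≡ 1507 (mod 2201)
9^1024 ≡ 1507^2 = 2271049 ≡ 1818 (mod 2201)
9^2048 ≡ 1818^2 = 3305124 ≡ 1423 (mod 2201)
2200 = 2048 + 128 + 16 + 8 in binary powers of 2.
So 9^2200 ≡ 1423 · 1919 · 1683 · 1764 ≡ 1741 (mod 2201).
Since 1741 ≠ 1, base 9 is a Fermat witness: 2201 is composite.

1741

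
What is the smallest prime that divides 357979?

19

357979 is odd.
Digit sum 40, not divisible by 3.
Ends in 9: not divisible by 5.
7: 357979 = 7·51139 + 6
11: 357979 = 11·32543 + 6
13: 357979 = 13·27536 + 11
17: 357979 = 17·21057 + 10
19: 357979 = 19·18841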